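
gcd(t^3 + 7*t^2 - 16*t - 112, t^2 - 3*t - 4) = t - 4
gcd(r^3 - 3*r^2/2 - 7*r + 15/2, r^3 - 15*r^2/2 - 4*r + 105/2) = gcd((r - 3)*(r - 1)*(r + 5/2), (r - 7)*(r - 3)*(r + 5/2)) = r^2 - r/2 - 15/2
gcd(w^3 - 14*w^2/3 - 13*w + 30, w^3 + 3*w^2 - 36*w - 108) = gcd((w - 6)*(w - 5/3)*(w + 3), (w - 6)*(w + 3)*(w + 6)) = w^2 - 3*w - 18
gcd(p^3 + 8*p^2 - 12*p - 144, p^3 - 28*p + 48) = p^2 + 2*p - 24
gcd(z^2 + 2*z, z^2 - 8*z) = z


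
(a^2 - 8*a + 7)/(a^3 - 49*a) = (a - 1)/(a*(a + 7))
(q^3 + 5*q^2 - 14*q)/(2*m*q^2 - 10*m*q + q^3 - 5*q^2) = (q^2 + 5*q - 14)/(2*m*q - 10*m + q^2 - 5*q)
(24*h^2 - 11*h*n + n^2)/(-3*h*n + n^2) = (-8*h + n)/n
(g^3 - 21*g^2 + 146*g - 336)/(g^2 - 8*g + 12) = (g^2 - 15*g + 56)/(g - 2)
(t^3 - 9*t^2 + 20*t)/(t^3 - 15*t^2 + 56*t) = (t^2 - 9*t + 20)/(t^2 - 15*t + 56)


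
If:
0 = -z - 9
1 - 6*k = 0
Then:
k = 1/6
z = -9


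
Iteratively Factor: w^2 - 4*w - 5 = (w + 1)*(w - 5)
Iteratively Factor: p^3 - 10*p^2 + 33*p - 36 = (p - 3)*(p^2 - 7*p + 12) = (p - 3)^2*(p - 4)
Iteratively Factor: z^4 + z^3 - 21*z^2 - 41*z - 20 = (z + 1)*(z^3 - 21*z - 20) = (z + 1)^2*(z^2 - z - 20) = (z - 5)*(z + 1)^2*(z + 4)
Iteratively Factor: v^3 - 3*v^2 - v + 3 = (v + 1)*(v^2 - 4*v + 3) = (v - 3)*(v + 1)*(v - 1)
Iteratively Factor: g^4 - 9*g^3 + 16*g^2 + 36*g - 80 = (g - 5)*(g^3 - 4*g^2 - 4*g + 16) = (g - 5)*(g + 2)*(g^2 - 6*g + 8) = (g - 5)*(g - 4)*(g + 2)*(g - 2)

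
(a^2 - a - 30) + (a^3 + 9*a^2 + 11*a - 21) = a^3 + 10*a^2 + 10*a - 51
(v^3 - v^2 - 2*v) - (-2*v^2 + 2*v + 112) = v^3 + v^2 - 4*v - 112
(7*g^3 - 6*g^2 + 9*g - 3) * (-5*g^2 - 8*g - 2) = -35*g^5 - 26*g^4 - 11*g^3 - 45*g^2 + 6*g + 6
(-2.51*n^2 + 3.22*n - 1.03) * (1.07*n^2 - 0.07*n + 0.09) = -2.6857*n^4 + 3.6211*n^3 - 1.5534*n^2 + 0.3619*n - 0.0927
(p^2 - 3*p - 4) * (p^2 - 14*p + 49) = p^4 - 17*p^3 + 87*p^2 - 91*p - 196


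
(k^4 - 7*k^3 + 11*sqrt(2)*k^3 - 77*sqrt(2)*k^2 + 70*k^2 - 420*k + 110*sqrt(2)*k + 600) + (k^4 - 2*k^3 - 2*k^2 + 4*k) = 2*k^4 - 9*k^3 + 11*sqrt(2)*k^3 - 77*sqrt(2)*k^2 + 68*k^2 - 416*k + 110*sqrt(2)*k + 600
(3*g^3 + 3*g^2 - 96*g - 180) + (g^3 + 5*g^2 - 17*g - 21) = 4*g^3 + 8*g^2 - 113*g - 201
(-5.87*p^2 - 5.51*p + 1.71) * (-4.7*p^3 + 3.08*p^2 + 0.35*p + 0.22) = 27.589*p^5 + 7.8174*p^4 - 27.0623*p^3 + 2.0469*p^2 - 0.6137*p + 0.3762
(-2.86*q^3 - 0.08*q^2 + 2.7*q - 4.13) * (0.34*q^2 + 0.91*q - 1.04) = -0.9724*q^5 - 2.6298*q^4 + 3.8196*q^3 + 1.136*q^2 - 6.5663*q + 4.2952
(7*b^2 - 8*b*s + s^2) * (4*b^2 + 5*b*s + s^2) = 28*b^4 + 3*b^3*s - 29*b^2*s^2 - 3*b*s^3 + s^4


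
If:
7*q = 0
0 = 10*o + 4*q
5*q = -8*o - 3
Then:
No Solution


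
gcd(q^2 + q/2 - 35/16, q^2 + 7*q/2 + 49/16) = q + 7/4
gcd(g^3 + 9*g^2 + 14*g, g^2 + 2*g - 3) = 1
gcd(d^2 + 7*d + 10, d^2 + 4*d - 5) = d + 5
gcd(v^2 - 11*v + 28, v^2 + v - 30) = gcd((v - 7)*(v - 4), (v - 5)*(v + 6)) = 1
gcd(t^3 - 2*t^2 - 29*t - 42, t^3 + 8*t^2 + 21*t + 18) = t^2 + 5*t + 6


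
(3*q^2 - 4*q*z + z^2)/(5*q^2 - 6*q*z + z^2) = (-3*q + z)/(-5*q + z)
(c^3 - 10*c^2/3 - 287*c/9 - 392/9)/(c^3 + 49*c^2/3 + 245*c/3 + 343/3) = (3*c^2 - 17*c - 56)/(3*(c^2 + 14*c + 49))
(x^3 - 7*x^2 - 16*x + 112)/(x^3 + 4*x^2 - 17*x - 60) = (x^2 - 3*x - 28)/(x^2 + 8*x + 15)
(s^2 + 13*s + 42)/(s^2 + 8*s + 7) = (s + 6)/(s + 1)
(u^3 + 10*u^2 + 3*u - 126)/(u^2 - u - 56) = (u^2 + 3*u - 18)/(u - 8)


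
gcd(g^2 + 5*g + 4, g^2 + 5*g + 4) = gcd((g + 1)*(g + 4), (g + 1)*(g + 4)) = g^2 + 5*g + 4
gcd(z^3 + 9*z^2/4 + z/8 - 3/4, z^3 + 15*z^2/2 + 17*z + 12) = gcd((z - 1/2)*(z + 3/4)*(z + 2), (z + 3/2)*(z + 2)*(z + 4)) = z + 2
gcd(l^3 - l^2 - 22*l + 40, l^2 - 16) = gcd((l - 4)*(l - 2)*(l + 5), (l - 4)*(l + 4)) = l - 4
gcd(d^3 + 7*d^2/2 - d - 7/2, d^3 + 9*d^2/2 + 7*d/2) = d^2 + 9*d/2 + 7/2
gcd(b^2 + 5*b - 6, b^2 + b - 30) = b + 6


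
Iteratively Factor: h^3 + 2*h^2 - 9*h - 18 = (h - 3)*(h^2 + 5*h + 6) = (h - 3)*(h + 3)*(h + 2)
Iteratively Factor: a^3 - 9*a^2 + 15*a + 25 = (a - 5)*(a^2 - 4*a - 5) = (a - 5)^2*(a + 1)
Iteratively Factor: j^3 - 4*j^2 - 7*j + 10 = (j + 2)*(j^2 - 6*j + 5) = (j - 1)*(j + 2)*(j - 5)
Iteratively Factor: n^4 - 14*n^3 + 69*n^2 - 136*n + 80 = (n - 4)*(n^3 - 10*n^2 + 29*n - 20) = (n - 5)*(n - 4)*(n^2 - 5*n + 4) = (n - 5)*(n - 4)*(n - 1)*(n - 4)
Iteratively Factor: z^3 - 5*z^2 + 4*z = (z)*(z^2 - 5*z + 4) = z*(z - 4)*(z - 1)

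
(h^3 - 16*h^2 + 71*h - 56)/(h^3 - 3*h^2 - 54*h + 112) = (h^2 - 8*h + 7)/(h^2 + 5*h - 14)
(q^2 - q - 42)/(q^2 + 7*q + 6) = (q - 7)/(q + 1)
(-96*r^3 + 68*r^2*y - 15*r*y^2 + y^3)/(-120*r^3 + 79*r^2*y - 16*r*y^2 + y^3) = (-4*r + y)/(-5*r + y)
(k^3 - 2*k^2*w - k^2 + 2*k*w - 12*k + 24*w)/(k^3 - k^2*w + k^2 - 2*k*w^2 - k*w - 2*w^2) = (k^2 - k - 12)/(k^2 + k*w + k + w)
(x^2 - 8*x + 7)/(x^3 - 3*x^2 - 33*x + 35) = 1/(x + 5)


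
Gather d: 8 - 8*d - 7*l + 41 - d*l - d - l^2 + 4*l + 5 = d*(-l - 9) - l^2 - 3*l + 54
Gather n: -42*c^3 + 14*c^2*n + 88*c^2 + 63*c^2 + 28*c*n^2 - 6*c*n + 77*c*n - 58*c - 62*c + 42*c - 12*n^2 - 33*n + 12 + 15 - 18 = -42*c^3 + 151*c^2 - 78*c + n^2*(28*c - 12) + n*(14*c^2 + 71*c - 33) + 9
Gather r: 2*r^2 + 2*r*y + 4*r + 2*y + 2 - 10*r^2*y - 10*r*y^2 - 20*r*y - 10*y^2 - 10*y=r^2*(2 - 10*y) + r*(-10*y^2 - 18*y + 4) - 10*y^2 - 8*y + 2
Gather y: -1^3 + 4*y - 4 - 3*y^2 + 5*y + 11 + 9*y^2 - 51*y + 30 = 6*y^2 - 42*y + 36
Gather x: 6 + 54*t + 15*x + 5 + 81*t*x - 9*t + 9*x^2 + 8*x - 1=45*t + 9*x^2 + x*(81*t + 23) + 10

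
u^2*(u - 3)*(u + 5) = u^4 + 2*u^3 - 15*u^2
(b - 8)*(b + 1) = b^2 - 7*b - 8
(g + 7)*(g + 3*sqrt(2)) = g^2 + 3*sqrt(2)*g + 7*g + 21*sqrt(2)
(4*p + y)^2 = 16*p^2 + 8*p*y + y^2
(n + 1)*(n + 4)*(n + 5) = n^3 + 10*n^2 + 29*n + 20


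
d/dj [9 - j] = -1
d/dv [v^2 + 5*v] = 2*v + 5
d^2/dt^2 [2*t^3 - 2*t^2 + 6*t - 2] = 12*t - 4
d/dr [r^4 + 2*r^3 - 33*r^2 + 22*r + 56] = 4*r^3 + 6*r^2 - 66*r + 22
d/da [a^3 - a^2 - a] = 3*a^2 - 2*a - 1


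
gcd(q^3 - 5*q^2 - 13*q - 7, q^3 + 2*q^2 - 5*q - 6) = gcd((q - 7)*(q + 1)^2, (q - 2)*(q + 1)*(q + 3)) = q + 1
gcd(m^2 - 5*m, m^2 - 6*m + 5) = m - 5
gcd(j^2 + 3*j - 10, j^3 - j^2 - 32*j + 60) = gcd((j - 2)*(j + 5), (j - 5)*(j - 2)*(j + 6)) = j - 2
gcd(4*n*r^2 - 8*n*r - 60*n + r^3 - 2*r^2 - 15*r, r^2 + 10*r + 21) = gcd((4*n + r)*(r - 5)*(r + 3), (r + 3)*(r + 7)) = r + 3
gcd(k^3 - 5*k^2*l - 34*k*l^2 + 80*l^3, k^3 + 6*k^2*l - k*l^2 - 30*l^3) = k^2 + 3*k*l - 10*l^2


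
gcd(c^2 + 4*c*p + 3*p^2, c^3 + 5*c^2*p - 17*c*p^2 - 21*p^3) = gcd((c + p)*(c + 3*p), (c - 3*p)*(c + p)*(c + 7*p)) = c + p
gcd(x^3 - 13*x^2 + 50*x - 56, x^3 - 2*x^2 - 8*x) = x - 4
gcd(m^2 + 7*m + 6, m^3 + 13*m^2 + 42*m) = m + 6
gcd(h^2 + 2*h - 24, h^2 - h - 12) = h - 4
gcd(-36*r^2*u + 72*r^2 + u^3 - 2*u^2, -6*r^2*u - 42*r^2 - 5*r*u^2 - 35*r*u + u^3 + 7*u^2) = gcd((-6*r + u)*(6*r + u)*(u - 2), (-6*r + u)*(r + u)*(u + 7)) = 6*r - u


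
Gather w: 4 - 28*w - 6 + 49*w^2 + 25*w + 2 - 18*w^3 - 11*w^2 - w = -18*w^3 + 38*w^2 - 4*w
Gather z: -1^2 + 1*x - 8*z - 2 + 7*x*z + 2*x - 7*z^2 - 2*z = 3*x - 7*z^2 + z*(7*x - 10) - 3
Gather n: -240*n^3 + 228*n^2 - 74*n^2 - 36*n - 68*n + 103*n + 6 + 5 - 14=-240*n^3 + 154*n^2 - n - 3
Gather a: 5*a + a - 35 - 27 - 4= 6*a - 66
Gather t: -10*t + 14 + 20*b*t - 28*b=-28*b + t*(20*b - 10) + 14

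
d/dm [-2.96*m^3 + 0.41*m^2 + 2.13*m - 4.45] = -8.88*m^2 + 0.82*m + 2.13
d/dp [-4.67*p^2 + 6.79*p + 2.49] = 6.79 - 9.34*p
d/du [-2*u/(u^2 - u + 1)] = 2*(u^2 - 1)/(u^4 - 2*u^3 + 3*u^2 - 2*u + 1)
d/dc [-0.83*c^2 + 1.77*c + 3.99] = 1.77 - 1.66*c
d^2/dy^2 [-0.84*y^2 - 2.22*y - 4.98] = -1.68000000000000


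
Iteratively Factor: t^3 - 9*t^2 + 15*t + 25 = (t - 5)*(t^2 - 4*t - 5) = (t - 5)*(t + 1)*(t - 5)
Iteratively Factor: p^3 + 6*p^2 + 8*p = (p + 2)*(p^2 + 4*p) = p*(p + 2)*(p + 4)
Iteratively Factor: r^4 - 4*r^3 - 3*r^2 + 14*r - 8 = (r - 4)*(r^3 - 3*r + 2) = (r - 4)*(r - 1)*(r^2 + r - 2) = (r - 4)*(r - 1)*(r + 2)*(r - 1)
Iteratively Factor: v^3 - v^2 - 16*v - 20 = (v - 5)*(v^2 + 4*v + 4) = (v - 5)*(v + 2)*(v + 2)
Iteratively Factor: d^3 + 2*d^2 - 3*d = (d + 3)*(d^2 - d) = d*(d + 3)*(d - 1)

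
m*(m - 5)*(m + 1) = m^3 - 4*m^2 - 5*m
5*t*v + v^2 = v*(5*t + v)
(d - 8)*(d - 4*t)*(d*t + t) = d^3*t - 4*d^2*t^2 - 7*d^2*t + 28*d*t^2 - 8*d*t + 32*t^2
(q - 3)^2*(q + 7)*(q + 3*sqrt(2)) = q^4 + q^3 + 3*sqrt(2)*q^3 - 33*q^2 + 3*sqrt(2)*q^2 - 99*sqrt(2)*q + 63*q + 189*sqrt(2)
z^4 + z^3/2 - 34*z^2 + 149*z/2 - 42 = (z - 4)*(z - 3/2)*(z - 1)*(z + 7)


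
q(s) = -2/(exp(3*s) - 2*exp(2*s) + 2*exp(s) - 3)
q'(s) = -2*(-3*exp(3*s) + 4*exp(2*s) - 2*exp(s))/(exp(3*s) - 2*exp(2*s) + 2*exp(s) - 3)^2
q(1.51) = -0.03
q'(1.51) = 0.12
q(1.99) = -0.01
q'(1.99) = 0.02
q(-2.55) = 0.70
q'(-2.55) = 0.03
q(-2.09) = 0.72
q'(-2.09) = 0.05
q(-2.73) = 0.69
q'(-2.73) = 0.03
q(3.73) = -0.00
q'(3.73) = 0.00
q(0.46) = 2.28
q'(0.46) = 13.19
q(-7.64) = 0.67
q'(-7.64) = 0.00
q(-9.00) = 0.67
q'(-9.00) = 0.00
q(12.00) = 0.00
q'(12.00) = 0.00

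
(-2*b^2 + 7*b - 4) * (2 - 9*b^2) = 18*b^4 - 63*b^3 + 32*b^2 + 14*b - 8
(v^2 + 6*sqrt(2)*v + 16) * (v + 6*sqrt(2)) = v^3 + 12*sqrt(2)*v^2 + 88*v + 96*sqrt(2)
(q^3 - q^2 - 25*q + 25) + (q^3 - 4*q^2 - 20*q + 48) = 2*q^3 - 5*q^2 - 45*q + 73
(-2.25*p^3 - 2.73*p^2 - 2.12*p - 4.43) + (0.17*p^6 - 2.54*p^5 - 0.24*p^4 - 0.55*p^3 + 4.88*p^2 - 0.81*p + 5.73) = 0.17*p^6 - 2.54*p^5 - 0.24*p^4 - 2.8*p^3 + 2.15*p^2 - 2.93*p + 1.3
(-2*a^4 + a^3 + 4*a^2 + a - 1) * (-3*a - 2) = 6*a^5 + a^4 - 14*a^3 - 11*a^2 + a + 2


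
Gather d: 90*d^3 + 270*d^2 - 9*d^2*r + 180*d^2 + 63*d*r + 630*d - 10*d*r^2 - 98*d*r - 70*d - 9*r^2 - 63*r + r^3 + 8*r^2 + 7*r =90*d^3 + d^2*(450 - 9*r) + d*(-10*r^2 - 35*r + 560) + r^3 - r^2 - 56*r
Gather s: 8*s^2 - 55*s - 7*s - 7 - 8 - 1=8*s^2 - 62*s - 16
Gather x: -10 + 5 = -5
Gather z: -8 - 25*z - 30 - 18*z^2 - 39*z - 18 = -18*z^2 - 64*z - 56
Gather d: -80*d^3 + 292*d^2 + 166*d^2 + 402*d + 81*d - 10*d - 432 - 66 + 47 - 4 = -80*d^3 + 458*d^2 + 473*d - 455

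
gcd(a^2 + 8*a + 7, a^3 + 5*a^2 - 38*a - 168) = a + 7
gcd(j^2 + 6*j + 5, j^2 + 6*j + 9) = 1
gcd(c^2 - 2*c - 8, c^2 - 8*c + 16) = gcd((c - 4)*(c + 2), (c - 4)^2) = c - 4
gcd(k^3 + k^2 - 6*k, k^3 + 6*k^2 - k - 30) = k^2 + k - 6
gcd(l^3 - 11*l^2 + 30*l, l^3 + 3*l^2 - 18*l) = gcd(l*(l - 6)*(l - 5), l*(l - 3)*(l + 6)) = l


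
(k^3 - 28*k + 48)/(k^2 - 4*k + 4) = (k^2 + 2*k - 24)/(k - 2)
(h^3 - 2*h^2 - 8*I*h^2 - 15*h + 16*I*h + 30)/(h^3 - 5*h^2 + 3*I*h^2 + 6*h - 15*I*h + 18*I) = (h^2 - 8*I*h - 15)/(h^2 + 3*h*(-1 + I) - 9*I)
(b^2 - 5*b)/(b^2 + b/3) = 3*(b - 5)/(3*b + 1)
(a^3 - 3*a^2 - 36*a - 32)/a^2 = a - 3 - 36/a - 32/a^2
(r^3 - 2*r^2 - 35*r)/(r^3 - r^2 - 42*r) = (r + 5)/(r + 6)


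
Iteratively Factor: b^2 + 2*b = (b + 2)*(b)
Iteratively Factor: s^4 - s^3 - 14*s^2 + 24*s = (s - 3)*(s^3 + 2*s^2 - 8*s) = (s - 3)*(s + 4)*(s^2 - 2*s) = s*(s - 3)*(s + 4)*(s - 2)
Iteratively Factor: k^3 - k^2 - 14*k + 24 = (k + 4)*(k^2 - 5*k + 6) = (k - 3)*(k + 4)*(k - 2)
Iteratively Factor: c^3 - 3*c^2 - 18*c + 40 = (c + 4)*(c^2 - 7*c + 10) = (c - 5)*(c + 4)*(c - 2)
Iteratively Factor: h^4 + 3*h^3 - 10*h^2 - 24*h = (h + 2)*(h^3 + h^2 - 12*h) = (h + 2)*(h + 4)*(h^2 - 3*h) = h*(h + 2)*(h + 4)*(h - 3)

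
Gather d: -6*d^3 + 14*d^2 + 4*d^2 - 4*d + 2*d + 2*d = -6*d^3 + 18*d^2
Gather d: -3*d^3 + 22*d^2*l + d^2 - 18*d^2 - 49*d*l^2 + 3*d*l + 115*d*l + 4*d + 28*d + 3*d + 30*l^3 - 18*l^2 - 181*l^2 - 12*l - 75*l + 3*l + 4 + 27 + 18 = -3*d^3 + d^2*(22*l - 17) + d*(-49*l^2 + 118*l + 35) + 30*l^3 - 199*l^2 - 84*l + 49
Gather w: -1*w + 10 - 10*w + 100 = 110 - 11*w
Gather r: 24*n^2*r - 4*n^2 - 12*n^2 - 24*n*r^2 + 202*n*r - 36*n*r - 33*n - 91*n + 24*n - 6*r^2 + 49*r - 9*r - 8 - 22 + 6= -16*n^2 - 100*n + r^2*(-24*n - 6) + r*(24*n^2 + 166*n + 40) - 24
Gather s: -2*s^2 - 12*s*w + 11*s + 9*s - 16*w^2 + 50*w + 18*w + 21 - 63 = -2*s^2 + s*(20 - 12*w) - 16*w^2 + 68*w - 42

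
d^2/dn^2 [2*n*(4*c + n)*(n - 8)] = 16*c + 12*n - 32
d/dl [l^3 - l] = 3*l^2 - 1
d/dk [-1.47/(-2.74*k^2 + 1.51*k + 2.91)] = (2.2197 - 8.0556*k)/(-2.74*k^2 + 1.51*k + 2.91)^2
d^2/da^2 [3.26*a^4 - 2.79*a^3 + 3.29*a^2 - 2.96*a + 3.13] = 39.12*a^2 - 16.74*a + 6.58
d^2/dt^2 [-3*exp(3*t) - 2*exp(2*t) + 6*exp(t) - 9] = (-27*exp(2*t) - 8*exp(t) + 6)*exp(t)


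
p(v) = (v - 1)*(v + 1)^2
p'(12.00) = 455.00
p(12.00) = 1859.00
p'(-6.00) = 95.00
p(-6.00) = -175.00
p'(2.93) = 30.61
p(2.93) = 29.81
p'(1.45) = 8.21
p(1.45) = 2.70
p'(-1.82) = 5.30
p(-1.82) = -1.90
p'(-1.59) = 3.40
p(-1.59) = -0.90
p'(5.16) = 89.20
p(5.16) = 157.85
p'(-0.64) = -1.05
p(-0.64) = -0.21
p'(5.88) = 114.48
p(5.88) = 230.99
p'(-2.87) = 17.97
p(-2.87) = -13.53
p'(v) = (v - 1)*(2*v + 2) + (v + 1)^2 = (v + 1)*(3*v - 1)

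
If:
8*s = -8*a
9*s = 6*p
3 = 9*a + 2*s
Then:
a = 3/7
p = -9/14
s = -3/7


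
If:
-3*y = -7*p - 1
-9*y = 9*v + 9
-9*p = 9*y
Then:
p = -1/10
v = -11/10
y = 1/10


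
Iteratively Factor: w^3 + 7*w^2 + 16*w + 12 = (w + 2)*(w^2 + 5*w + 6) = (w + 2)^2*(w + 3)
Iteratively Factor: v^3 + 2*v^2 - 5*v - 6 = (v + 1)*(v^2 + v - 6) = (v - 2)*(v + 1)*(v + 3)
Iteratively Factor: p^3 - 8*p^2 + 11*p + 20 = (p + 1)*(p^2 - 9*p + 20) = (p - 5)*(p + 1)*(p - 4)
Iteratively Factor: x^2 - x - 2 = (x - 2)*(x + 1)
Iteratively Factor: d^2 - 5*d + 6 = (d - 3)*(d - 2)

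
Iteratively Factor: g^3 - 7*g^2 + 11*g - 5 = (g - 1)*(g^2 - 6*g + 5) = (g - 5)*(g - 1)*(g - 1)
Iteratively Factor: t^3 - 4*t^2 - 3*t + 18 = (t - 3)*(t^2 - t - 6) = (t - 3)^2*(t + 2)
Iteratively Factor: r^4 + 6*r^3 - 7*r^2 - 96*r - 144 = (r - 4)*(r^3 + 10*r^2 + 33*r + 36) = (r - 4)*(r + 3)*(r^2 + 7*r + 12) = (r - 4)*(r + 3)*(r + 4)*(r + 3)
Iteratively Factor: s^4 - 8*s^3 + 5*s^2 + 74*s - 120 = (s - 2)*(s^3 - 6*s^2 - 7*s + 60) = (s - 2)*(s + 3)*(s^2 - 9*s + 20) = (s - 5)*(s - 2)*(s + 3)*(s - 4)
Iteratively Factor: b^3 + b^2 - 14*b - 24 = (b + 3)*(b^2 - 2*b - 8) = (b - 4)*(b + 3)*(b + 2)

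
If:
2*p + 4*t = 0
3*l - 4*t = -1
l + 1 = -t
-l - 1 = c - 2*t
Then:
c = -6/7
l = -5/7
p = 4/7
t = -2/7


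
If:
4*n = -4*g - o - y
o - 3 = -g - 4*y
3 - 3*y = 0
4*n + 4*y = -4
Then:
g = 8/3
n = -2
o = -11/3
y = 1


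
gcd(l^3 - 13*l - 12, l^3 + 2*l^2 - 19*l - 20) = l^2 - 3*l - 4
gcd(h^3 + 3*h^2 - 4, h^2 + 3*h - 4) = h - 1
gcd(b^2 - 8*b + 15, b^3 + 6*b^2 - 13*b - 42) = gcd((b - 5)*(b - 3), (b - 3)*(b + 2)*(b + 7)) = b - 3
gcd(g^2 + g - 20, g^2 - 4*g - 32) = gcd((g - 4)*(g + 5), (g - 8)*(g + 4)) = 1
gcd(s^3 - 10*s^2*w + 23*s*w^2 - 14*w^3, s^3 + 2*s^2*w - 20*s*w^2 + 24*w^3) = s - 2*w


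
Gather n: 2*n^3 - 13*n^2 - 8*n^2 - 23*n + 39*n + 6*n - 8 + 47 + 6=2*n^3 - 21*n^2 + 22*n + 45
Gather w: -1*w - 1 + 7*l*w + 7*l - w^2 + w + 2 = 7*l*w + 7*l - w^2 + 1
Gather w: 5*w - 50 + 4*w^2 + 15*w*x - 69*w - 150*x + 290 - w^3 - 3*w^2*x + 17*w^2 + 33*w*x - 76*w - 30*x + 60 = -w^3 + w^2*(21 - 3*x) + w*(48*x - 140) - 180*x + 300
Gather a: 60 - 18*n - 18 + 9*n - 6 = 36 - 9*n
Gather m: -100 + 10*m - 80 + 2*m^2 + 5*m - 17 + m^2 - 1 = 3*m^2 + 15*m - 198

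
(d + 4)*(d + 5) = d^2 + 9*d + 20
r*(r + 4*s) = r^2 + 4*r*s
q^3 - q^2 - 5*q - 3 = (q - 3)*(q + 1)^2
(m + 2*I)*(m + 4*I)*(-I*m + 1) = -I*m^3 + 7*m^2 + 14*I*m - 8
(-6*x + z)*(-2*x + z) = 12*x^2 - 8*x*z + z^2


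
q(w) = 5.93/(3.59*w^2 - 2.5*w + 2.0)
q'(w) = 5.93*(2.5 - 7.18*w)/(3.59*w^2 - 2.5*w + 2.0)^2 = (14.825 - 42.5774*w)/(3.59*w^2 - 2.5*w + 2.0)^2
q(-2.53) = 0.19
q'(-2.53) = 0.13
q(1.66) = 0.77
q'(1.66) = -0.93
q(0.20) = 3.61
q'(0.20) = 2.34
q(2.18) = 0.44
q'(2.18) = -0.42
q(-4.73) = 0.06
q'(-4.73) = 0.02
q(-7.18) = 0.03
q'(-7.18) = 0.01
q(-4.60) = 0.07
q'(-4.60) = 0.03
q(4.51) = 0.09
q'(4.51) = -0.04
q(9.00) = 0.02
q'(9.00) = -0.01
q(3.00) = 0.22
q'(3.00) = -0.16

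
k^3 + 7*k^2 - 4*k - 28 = (k - 2)*(k + 2)*(k + 7)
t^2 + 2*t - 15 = (t - 3)*(t + 5)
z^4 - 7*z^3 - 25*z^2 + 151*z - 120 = (z - 8)*(z - 3)*(z - 1)*(z + 5)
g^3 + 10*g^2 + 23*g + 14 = (g + 1)*(g + 2)*(g + 7)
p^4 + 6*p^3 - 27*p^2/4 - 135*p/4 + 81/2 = (p - 3/2)^2*(p + 3)*(p + 6)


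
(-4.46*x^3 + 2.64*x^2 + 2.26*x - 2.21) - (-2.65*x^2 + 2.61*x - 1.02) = -4.46*x^3 + 5.29*x^2 - 0.35*x - 1.19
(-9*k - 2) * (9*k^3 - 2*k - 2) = -81*k^4 - 18*k^3 + 18*k^2 + 22*k + 4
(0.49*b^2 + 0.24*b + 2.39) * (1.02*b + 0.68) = 0.4998*b^3 + 0.578*b^2 + 2.601*b + 1.6252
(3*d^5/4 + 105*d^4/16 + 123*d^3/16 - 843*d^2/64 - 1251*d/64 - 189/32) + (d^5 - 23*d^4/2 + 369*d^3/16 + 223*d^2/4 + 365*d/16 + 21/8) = 7*d^5/4 - 79*d^4/16 + 123*d^3/4 + 2725*d^2/64 + 209*d/64 - 105/32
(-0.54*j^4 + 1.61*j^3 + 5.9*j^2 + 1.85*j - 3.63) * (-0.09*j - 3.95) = 0.0486*j^5 + 1.9881*j^4 - 6.8905*j^3 - 23.4715*j^2 - 6.9808*j + 14.3385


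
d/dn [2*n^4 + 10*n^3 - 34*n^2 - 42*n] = 8*n^3 + 30*n^2 - 68*n - 42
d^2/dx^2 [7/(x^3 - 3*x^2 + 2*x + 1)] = 14*(3*(1 - x)*(x^3 - 3*x^2 + 2*x + 1) + (3*x^2 - 6*x + 2)^2)/(x^3 - 3*x^2 + 2*x + 1)^3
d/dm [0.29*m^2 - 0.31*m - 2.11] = 0.58*m - 0.31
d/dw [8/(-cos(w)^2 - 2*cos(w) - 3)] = -16*(cos(w) + 1)*sin(w)/(cos(w)^2 + 2*cos(w) + 3)^2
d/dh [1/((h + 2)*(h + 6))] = 2*(-h - 4)/(h^4 + 16*h^3 + 88*h^2 + 192*h + 144)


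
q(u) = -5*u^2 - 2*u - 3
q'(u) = -10*u - 2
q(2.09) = -29.02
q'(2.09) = -22.90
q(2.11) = -29.48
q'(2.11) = -23.10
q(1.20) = -12.60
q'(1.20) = -14.00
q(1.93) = -25.48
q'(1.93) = -21.30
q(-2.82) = -37.12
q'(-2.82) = 26.20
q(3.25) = -62.31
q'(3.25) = -34.50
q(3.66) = -77.30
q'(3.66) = -38.60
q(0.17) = -3.48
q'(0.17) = -3.70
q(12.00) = -747.00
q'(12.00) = -122.00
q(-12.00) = -699.00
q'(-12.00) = 118.00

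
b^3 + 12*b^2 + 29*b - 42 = (b - 1)*(b + 6)*(b + 7)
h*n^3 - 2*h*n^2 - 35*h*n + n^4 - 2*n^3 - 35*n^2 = n*(h + n)*(n - 7)*(n + 5)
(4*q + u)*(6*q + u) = 24*q^2 + 10*q*u + u^2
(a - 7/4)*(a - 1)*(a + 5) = a^3 + 9*a^2/4 - 12*a + 35/4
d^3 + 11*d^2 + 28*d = d*(d + 4)*(d + 7)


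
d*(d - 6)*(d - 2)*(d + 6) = d^4 - 2*d^3 - 36*d^2 + 72*d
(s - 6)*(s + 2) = s^2 - 4*s - 12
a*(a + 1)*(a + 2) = a^3 + 3*a^2 + 2*a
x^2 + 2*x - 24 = (x - 4)*(x + 6)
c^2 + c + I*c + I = (c + 1)*(c + I)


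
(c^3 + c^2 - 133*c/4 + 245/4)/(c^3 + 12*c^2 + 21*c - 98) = (c^2 - 6*c + 35/4)/(c^2 + 5*c - 14)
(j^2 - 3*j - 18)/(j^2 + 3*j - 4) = (j^2 - 3*j - 18)/(j^2 + 3*j - 4)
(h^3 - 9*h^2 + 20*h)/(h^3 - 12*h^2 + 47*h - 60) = h/(h - 3)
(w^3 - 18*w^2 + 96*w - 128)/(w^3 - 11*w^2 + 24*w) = (w^2 - 10*w + 16)/(w*(w - 3))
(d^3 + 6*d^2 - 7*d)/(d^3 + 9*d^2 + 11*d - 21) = d/(d + 3)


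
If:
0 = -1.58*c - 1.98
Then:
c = -1.25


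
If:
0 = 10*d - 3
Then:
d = 3/10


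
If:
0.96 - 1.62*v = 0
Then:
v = 0.59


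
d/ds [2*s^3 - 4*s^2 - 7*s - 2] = 6*s^2 - 8*s - 7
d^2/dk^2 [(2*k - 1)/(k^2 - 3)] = 2*(4*k^2*(2*k - 1) + (1 - 6*k)*(k^2 - 3))/(k^2 - 3)^3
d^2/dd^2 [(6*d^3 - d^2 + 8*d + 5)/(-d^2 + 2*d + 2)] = 6*(-14*d^3 - 27*d^2 - 30*d + 2)/(d^6 - 6*d^5 + 6*d^4 + 16*d^3 - 12*d^2 - 24*d - 8)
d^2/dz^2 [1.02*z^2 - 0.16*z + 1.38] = 2.04000000000000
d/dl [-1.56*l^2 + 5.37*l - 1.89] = 5.37 - 3.12*l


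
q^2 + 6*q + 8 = (q + 2)*(q + 4)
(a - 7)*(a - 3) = a^2 - 10*a + 21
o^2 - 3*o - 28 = (o - 7)*(o + 4)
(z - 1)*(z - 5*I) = z^2 - z - 5*I*z + 5*I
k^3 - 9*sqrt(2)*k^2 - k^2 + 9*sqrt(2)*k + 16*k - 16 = (k - 1)*(k - 8*sqrt(2))*(k - sqrt(2))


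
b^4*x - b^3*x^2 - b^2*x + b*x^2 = b*(b - 1)*(b - x)*(b*x + x)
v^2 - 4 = (v - 2)*(v + 2)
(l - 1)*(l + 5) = l^2 + 4*l - 5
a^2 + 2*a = a*(a + 2)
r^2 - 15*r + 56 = (r - 8)*(r - 7)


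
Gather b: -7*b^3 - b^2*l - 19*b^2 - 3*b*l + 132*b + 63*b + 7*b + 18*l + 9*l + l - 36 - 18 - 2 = -7*b^3 + b^2*(-l - 19) + b*(202 - 3*l) + 28*l - 56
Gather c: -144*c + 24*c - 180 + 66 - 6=-120*c - 120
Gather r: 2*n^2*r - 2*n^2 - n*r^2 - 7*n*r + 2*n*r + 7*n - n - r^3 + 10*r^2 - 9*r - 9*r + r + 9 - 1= -2*n^2 + 6*n - r^3 + r^2*(10 - n) + r*(2*n^2 - 5*n - 17) + 8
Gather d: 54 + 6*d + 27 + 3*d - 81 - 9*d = 0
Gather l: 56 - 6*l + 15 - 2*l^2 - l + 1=-2*l^2 - 7*l + 72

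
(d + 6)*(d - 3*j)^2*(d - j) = d^4 - 7*d^3*j + 6*d^3 + 15*d^2*j^2 - 42*d^2*j - 9*d*j^3 + 90*d*j^2 - 54*j^3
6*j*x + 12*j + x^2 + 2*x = (6*j + x)*(x + 2)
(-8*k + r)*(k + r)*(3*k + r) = -24*k^3 - 29*k^2*r - 4*k*r^2 + r^3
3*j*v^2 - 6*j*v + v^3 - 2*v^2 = v*(3*j + v)*(v - 2)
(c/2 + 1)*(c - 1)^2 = c^3/2 - 3*c/2 + 1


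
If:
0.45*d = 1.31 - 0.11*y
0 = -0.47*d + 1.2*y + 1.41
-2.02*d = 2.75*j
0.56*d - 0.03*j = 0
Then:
No Solution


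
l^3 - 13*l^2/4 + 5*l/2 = l*(l - 2)*(l - 5/4)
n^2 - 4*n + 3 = (n - 3)*(n - 1)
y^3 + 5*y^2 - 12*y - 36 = (y - 3)*(y + 2)*(y + 6)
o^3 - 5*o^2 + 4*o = o*(o - 4)*(o - 1)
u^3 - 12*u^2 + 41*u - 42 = (u - 7)*(u - 3)*(u - 2)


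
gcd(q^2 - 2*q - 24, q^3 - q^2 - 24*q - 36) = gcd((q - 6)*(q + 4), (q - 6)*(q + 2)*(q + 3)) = q - 6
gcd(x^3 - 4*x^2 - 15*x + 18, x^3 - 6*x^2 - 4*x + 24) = x - 6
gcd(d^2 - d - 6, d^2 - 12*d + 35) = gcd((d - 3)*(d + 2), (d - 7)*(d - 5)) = 1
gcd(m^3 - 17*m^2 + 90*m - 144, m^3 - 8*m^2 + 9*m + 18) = m^2 - 9*m + 18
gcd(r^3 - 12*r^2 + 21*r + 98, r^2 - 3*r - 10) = r + 2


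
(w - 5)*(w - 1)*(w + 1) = w^3 - 5*w^2 - w + 5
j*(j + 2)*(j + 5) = j^3 + 7*j^2 + 10*j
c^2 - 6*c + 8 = (c - 4)*(c - 2)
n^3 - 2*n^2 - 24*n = n*(n - 6)*(n + 4)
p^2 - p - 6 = (p - 3)*(p + 2)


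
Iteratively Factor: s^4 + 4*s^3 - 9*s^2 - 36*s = (s - 3)*(s^3 + 7*s^2 + 12*s) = (s - 3)*(s + 4)*(s^2 + 3*s) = s*(s - 3)*(s + 4)*(s + 3)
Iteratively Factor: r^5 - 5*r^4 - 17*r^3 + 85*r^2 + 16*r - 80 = (r - 4)*(r^4 - r^3 - 21*r^2 + r + 20) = (r - 5)*(r - 4)*(r^3 + 4*r^2 - r - 4) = (r - 5)*(r - 4)*(r + 4)*(r^2 - 1) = (r - 5)*(r - 4)*(r - 1)*(r + 4)*(r + 1)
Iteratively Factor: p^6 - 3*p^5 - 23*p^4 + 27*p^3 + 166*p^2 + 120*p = (p)*(p^5 - 3*p^4 - 23*p^3 + 27*p^2 + 166*p + 120) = p*(p - 4)*(p^4 + p^3 - 19*p^2 - 49*p - 30) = p*(p - 4)*(p + 2)*(p^3 - p^2 - 17*p - 15) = p*(p - 4)*(p + 1)*(p + 2)*(p^2 - 2*p - 15) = p*(p - 5)*(p - 4)*(p + 1)*(p + 2)*(p + 3)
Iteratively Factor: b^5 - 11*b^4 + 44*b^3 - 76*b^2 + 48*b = (b)*(b^4 - 11*b^3 + 44*b^2 - 76*b + 48) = b*(b - 4)*(b^3 - 7*b^2 + 16*b - 12) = b*(b - 4)*(b - 3)*(b^2 - 4*b + 4) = b*(b - 4)*(b - 3)*(b - 2)*(b - 2)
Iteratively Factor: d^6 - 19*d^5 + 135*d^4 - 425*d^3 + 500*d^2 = (d)*(d^5 - 19*d^4 + 135*d^3 - 425*d^2 + 500*d) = d*(d - 5)*(d^4 - 14*d^3 + 65*d^2 - 100*d) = d*(d - 5)*(d - 4)*(d^3 - 10*d^2 + 25*d) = d*(d - 5)^2*(d - 4)*(d^2 - 5*d) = d^2*(d - 5)^2*(d - 4)*(d - 5)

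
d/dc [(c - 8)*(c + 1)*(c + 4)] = 3*c^2 - 6*c - 36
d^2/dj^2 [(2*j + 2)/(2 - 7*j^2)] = 28*(-28*j^2*(j + 1) + (3*j + 1)*(7*j^2 - 2))/(7*j^2 - 2)^3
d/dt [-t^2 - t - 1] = -2*t - 1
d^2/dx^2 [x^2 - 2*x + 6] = 2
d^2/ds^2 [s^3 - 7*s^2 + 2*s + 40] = 6*s - 14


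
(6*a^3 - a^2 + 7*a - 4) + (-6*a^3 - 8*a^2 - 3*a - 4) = -9*a^2 + 4*a - 8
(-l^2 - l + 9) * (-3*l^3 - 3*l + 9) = 3*l^5 + 3*l^4 - 24*l^3 - 6*l^2 - 36*l + 81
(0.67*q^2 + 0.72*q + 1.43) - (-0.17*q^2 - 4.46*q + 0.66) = 0.84*q^2 + 5.18*q + 0.77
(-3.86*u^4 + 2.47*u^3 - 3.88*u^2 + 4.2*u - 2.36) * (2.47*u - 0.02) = -9.5342*u^5 + 6.1781*u^4 - 9.633*u^3 + 10.4516*u^2 - 5.9132*u + 0.0472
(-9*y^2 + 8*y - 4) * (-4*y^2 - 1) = 36*y^4 - 32*y^3 + 25*y^2 - 8*y + 4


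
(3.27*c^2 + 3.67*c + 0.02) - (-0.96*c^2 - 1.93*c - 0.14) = 4.23*c^2 + 5.6*c + 0.16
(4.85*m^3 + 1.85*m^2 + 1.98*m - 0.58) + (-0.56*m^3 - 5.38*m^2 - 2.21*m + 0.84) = 4.29*m^3 - 3.53*m^2 - 0.23*m + 0.26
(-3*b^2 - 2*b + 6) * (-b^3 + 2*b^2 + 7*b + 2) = 3*b^5 - 4*b^4 - 31*b^3 - 8*b^2 + 38*b + 12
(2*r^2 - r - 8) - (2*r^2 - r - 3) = -5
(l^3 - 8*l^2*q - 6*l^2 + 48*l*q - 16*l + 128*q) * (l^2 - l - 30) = l^5 - 8*l^4*q - 7*l^4 + 56*l^3*q - 40*l^3 + 320*l^2*q + 196*l^2 - 1568*l*q + 480*l - 3840*q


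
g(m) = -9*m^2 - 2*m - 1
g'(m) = -18*m - 2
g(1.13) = -14.75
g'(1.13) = -22.34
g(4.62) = -202.34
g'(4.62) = -85.16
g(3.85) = -142.10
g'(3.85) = -71.30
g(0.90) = -10.09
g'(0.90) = -18.20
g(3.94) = -148.59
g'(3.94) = -72.92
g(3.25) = -102.56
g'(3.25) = -60.50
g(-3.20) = -86.76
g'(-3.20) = 55.60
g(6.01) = -338.10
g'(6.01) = -110.18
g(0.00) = -1.00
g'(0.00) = -2.00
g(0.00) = -1.00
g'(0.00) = -2.00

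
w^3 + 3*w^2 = w^2*(w + 3)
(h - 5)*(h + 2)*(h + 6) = h^3 + 3*h^2 - 28*h - 60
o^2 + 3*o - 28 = (o - 4)*(o + 7)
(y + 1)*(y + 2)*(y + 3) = y^3 + 6*y^2 + 11*y + 6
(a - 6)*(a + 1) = a^2 - 5*a - 6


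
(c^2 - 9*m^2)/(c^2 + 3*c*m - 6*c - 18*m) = (c - 3*m)/(c - 6)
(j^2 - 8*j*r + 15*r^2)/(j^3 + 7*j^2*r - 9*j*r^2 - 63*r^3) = (j - 5*r)/(j^2 + 10*j*r + 21*r^2)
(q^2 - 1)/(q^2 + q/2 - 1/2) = 2*(q - 1)/(2*q - 1)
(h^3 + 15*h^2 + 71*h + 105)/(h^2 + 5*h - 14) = (h^2 + 8*h + 15)/(h - 2)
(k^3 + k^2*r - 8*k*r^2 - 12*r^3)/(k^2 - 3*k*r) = k + 4*r + 4*r^2/k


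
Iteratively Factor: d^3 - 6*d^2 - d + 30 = (d - 5)*(d^2 - d - 6) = (d - 5)*(d - 3)*(d + 2)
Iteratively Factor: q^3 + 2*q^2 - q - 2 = (q + 2)*(q^2 - 1) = (q - 1)*(q + 2)*(q + 1)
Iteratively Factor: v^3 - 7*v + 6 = (v + 3)*(v^2 - 3*v + 2) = (v - 2)*(v + 3)*(v - 1)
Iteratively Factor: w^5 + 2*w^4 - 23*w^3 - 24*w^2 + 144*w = (w + 4)*(w^4 - 2*w^3 - 15*w^2 + 36*w) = w*(w + 4)*(w^3 - 2*w^2 - 15*w + 36) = w*(w - 3)*(w + 4)*(w^2 + w - 12) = w*(w - 3)^2*(w + 4)*(w + 4)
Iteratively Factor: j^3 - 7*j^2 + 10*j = (j)*(j^2 - 7*j + 10) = j*(j - 2)*(j - 5)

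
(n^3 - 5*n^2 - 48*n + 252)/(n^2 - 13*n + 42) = (n^2 + n - 42)/(n - 7)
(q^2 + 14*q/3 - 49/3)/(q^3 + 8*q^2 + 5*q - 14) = (q - 7/3)/(q^2 + q - 2)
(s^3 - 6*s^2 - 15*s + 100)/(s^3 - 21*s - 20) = (s - 5)/(s + 1)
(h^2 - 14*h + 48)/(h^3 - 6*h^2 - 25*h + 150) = (h - 8)/(h^2 - 25)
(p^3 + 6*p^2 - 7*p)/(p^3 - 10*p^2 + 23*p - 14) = p*(p + 7)/(p^2 - 9*p + 14)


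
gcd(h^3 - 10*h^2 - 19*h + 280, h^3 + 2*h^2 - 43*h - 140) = h^2 - 2*h - 35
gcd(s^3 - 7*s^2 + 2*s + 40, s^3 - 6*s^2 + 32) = s^2 - 2*s - 8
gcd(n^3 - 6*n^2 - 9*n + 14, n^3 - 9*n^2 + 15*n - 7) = n^2 - 8*n + 7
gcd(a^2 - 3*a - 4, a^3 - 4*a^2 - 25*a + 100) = a - 4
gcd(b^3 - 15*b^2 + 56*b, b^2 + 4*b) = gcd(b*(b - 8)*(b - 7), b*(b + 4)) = b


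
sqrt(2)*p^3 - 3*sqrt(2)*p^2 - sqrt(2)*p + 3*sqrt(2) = (p - 3)*(p - 1)*(sqrt(2)*p + sqrt(2))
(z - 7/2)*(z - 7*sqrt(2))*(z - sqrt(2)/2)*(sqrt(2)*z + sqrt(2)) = sqrt(2)*z^4 - 15*z^3 - 5*sqrt(2)*z^3/2 + 7*sqrt(2)*z^2/2 + 75*z^2/2 - 35*sqrt(2)*z/2 + 105*z/2 - 49*sqrt(2)/2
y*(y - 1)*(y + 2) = y^3 + y^2 - 2*y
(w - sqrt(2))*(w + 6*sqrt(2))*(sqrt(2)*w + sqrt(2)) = sqrt(2)*w^3 + sqrt(2)*w^2 + 10*w^2 - 12*sqrt(2)*w + 10*w - 12*sqrt(2)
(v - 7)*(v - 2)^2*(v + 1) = v^4 - 10*v^3 + 21*v^2 + 4*v - 28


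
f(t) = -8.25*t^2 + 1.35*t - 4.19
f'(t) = 1.35 - 16.5*t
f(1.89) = -31.11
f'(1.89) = -29.84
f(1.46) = -19.80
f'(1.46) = -22.74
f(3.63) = -108.00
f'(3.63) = -58.54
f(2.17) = -40.11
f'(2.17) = -34.46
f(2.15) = -39.42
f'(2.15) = -34.12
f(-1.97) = -38.87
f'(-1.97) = 33.86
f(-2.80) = -72.65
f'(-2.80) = 47.55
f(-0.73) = -9.57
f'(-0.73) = 13.40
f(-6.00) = -309.29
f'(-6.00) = 100.35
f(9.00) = -660.29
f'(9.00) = -147.15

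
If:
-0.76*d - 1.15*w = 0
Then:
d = -1.51315789473684*w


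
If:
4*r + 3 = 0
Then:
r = -3/4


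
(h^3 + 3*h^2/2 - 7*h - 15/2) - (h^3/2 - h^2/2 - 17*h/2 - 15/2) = h^3/2 + 2*h^2 + 3*h/2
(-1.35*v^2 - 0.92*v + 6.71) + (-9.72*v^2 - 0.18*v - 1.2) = -11.07*v^2 - 1.1*v + 5.51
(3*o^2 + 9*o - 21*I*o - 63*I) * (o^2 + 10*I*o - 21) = 3*o^4 + 9*o^3 + 9*I*o^3 + 147*o^2 + 27*I*o^2 + 441*o + 441*I*o + 1323*I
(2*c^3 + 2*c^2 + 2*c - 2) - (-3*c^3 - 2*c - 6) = 5*c^3 + 2*c^2 + 4*c + 4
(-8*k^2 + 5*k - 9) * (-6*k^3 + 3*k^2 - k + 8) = 48*k^5 - 54*k^4 + 77*k^3 - 96*k^2 + 49*k - 72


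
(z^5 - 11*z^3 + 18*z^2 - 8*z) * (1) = z^5 - 11*z^3 + 18*z^2 - 8*z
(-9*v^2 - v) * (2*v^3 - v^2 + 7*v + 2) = -18*v^5 + 7*v^4 - 62*v^3 - 25*v^2 - 2*v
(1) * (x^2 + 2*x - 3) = x^2 + 2*x - 3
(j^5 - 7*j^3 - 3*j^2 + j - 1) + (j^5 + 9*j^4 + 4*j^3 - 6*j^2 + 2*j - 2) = 2*j^5 + 9*j^4 - 3*j^3 - 9*j^2 + 3*j - 3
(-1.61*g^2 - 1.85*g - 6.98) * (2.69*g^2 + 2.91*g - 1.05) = -4.3309*g^4 - 9.6616*g^3 - 22.4692*g^2 - 18.3693*g + 7.329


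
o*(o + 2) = o^2 + 2*o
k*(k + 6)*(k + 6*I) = k^3 + 6*k^2 + 6*I*k^2 + 36*I*k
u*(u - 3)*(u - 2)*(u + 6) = u^4 + u^3 - 24*u^2 + 36*u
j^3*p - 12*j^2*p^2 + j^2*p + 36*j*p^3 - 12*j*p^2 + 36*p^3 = (j - 6*p)^2*(j*p + p)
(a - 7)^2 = a^2 - 14*a + 49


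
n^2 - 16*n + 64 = (n - 8)^2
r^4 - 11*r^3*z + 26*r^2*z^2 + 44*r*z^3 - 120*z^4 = (r - 6*z)*(r - 5*z)*(r - 2*z)*(r + 2*z)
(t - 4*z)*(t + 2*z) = t^2 - 2*t*z - 8*z^2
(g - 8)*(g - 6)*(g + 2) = g^3 - 12*g^2 + 20*g + 96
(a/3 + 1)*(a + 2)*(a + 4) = a^3/3 + 3*a^2 + 26*a/3 + 8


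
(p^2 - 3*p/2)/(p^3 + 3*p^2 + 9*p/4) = 2*(2*p - 3)/(4*p^2 + 12*p + 9)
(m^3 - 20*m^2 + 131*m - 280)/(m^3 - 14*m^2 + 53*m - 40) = (m - 7)/(m - 1)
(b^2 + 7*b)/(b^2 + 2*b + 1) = b*(b + 7)/(b^2 + 2*b + 1)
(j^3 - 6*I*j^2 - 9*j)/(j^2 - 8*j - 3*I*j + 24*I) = j*(j - 3*I)/(j - 8)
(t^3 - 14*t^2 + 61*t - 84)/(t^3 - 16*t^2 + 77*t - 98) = (t^2 - 7*t + 12)/(t^2 - 9*t + 14)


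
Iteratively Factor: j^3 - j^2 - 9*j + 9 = (j - 3)*(j^2 + 2*j - 3) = (j - 3)*(j + 3)*(j - 1)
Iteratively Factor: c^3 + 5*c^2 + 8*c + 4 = (c + 2)*(c^2 + 3*c + 2) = (c + 1)*(c + 2)*(c + 2)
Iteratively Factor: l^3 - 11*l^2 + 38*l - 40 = (l - 2)*(l^2 - 9*l + 20) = (l - 4)*(l - 2)*(l - 5)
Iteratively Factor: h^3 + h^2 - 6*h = (h)*(h^2 + h - 6) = h*(h + 3)*(h - 2)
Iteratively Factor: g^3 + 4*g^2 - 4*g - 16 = (g + 2)*(g^2 + 2*g - 8) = (g + 2)*(g + 4)*(g - 2)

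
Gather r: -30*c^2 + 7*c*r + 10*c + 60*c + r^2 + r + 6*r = -30*c^2 + 70*c + r^2 + r*(7*c + 7)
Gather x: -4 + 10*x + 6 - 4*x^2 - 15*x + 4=-4*x^2 - 5*x + 6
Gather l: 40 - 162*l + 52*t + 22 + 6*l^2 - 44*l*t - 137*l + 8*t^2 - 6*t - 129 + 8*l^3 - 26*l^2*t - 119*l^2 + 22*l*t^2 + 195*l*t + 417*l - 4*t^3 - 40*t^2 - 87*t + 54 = 8*l^3 + l^2*(-26*t - 113) + l*(22*t^2 + 151*t + 118) - 4*t^3 - 32*t^2 - 41*t - 13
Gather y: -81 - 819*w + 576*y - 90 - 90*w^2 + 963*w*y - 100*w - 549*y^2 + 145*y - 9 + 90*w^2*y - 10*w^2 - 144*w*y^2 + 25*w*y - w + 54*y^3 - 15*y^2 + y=-100*w^2 - 920*w + 54*y^3 + y^2*(-144*w - 564) + y*(90*w^2 + 988*w + 722) - 180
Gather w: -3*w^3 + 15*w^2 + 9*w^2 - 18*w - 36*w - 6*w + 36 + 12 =-3*w^3 + 24*w^2 - 60*w + 48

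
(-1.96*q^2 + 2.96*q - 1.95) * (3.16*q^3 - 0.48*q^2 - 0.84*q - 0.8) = -6.1936*q^5 + 10.2944*q^4 - 5.9364*q^3 + 0.0176000000000003*q^2 - 0.73*q + 1.56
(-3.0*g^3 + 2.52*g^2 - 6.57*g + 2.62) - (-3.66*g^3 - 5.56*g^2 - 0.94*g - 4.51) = 0.66*g^3 + 8.08*g^2 - 5.63*g + 7.13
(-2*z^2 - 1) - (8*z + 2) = -2*z^2 - 8*z - 3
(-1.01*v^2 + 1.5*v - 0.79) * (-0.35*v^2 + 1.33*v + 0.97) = 0.3535*v^4 - 1.8683*v^3 + 1.2918*v^2 + 0.4043*v - 0.7663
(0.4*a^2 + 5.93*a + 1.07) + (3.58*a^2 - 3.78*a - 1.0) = 3.98*a^2 + 2.15*a + 0.0700000000000001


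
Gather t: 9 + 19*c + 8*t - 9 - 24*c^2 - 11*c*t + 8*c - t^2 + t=-24*c^2 + 27*c - t^2 + t*(9 - 11*c)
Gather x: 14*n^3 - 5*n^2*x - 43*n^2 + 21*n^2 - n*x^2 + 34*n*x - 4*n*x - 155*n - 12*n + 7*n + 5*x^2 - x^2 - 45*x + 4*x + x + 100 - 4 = 14*n^3 - 22*n^2 - 160*n + x^2*(4 - n) + x*(-5*n^2 + 30*n - 40) + 96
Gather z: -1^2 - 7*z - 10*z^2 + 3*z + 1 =-10*z^2 - 4*z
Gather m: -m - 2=-m - 2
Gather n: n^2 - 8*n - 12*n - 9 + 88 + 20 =n^2 - 20*n + 99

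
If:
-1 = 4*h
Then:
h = -1/4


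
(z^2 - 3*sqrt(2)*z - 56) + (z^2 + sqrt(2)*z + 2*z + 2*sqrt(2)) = 2*z^2 - 2*sqrt(2)*z + 2*z - 56 + 2*sqrt(2)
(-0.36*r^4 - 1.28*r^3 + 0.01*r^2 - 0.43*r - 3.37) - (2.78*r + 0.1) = -0.36*r^4 - 1.28*r^3 + 0.01*r^2 - 3.21*r - 3.47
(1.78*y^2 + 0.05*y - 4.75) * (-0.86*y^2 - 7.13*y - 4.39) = -1.5308*y^4 - 12.7344*y^3 - 4.0857*y^2 + 33.648*y + 20.8525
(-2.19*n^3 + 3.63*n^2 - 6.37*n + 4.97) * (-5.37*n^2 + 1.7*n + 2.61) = 11.7603*n^5 - 23.2161*n^4 + 34.662*n^3 - 28.0436*n^2 - 8.1767*n + 12.9717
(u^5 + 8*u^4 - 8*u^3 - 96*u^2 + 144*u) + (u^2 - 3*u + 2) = u^5 + 8*u^4 - 8*u^3 - 95*u^2 + 141*u + 2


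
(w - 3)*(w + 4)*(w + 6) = w^3 + 7*w^2 - 6*w - 72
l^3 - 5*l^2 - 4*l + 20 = (l - 5)*(l - 2)*(l + 2)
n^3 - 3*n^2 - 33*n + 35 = (n - 7)*(n - 1)*(n + 5)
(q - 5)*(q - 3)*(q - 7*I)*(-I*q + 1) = -I*q^4 - 6*q^3 + 8*I*q^3 + 48*q^2 - 22*I*q^2 - 90*q + 56*I*q - 105*I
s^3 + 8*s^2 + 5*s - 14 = (s - 1)*(s + 2)*(s + 7)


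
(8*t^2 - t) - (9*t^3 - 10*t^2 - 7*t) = -9*t^3 + 18*t^2 + 6*t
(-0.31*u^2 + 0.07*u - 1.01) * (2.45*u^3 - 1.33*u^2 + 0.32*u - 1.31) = -0.7595*u^5 + 0.5838*u^4 - 2.6668*u^3 + 1.7718*u^2 - 0.4149*u + 1.3231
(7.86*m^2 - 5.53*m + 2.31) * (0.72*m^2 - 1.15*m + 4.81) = 5.6592*m^4 - 13.0206*m^3 + 45.8293*m^2 - 29.2558*m + 11.1111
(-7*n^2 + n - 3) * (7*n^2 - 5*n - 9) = -49*n^4 + 42*n^3 + 37*n^2 + 6*n + 27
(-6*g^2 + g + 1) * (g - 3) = -6*g^3 + 19*g^2 - 2*g - 3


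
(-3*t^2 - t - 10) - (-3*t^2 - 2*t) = t - 10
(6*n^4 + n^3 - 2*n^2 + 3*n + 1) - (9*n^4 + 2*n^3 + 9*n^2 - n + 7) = -3*n^4 - n^3 - 11*n^2 + 4*n - 6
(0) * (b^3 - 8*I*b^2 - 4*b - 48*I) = 0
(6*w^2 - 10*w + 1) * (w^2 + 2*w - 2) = 6*w^4 + 2*w^3 - 31*w^2 + 22*w - 2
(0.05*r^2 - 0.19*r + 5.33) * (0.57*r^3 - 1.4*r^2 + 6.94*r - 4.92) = 0.0285*r^5 - 0.1783*r^4 + 3.6511*r^3 - 9.0266*r^2 + 37.925*r - 26.2236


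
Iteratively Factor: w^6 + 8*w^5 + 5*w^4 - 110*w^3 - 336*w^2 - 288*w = (w)*(w^5 + 8*w^4 + 5*w^3 - 110*w^2 - 336*w - 288) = w*(w - 4)*(w^4 + 12*w^3 + 53*w^2 + 102*w + 72) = w*(w - 4)*(w + 4)*(w^3 + 8*w^2 + 21*w + 18) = w*(w - 4)*(w + 3)*(w + 4)*(w^2 + 5*w + 6) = w*(w - 4)*(w + 3)^2*(w + 4)*(w + 2)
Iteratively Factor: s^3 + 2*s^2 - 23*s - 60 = (s + 3)*(s^2 - s - 20) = (s + 3)*(s + 4)*(s - 5)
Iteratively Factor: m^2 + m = (m + 1)*(m)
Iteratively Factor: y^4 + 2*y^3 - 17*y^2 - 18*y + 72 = (y - 2)*(y^3 + 4*y^2 - 9*y - 36) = (y - 3)*(y - 2)*(y^2 + 7*y + 12) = (y - 3)*(y - 2)*(y + 3)*(y + 4)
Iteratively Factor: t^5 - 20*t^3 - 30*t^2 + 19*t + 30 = (t - 1)*(t^4 + t^3 - 19*t^2 - 49*t - 30) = (t - 1)*(t + 1)*(t^3 - 19*t - 30) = (t - 5)*(t - 1)*(t + 1)*(t^2 + 5*t + 6) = (t - 5)*(t - 1)*(t + 1)*(t + 3)*(t + 2)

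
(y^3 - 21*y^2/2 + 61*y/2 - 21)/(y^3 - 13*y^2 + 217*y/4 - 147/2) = 2*(y - 1)/(2*y - 7)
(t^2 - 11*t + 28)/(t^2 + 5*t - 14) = (t^2 - 11*t + 28)/(t^2 + 5*t - 14)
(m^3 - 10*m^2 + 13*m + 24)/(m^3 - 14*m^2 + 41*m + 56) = (m - 3)/(m - 7)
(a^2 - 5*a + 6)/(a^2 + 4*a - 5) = (a^2 - 5*a + 6)/(a^2 + 4*a - 5)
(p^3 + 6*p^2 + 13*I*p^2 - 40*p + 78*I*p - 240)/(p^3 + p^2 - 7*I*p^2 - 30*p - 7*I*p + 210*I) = (p^2 + 13*I*p - 40)/(p^2 - p*(5 + 7*I) + 35*I)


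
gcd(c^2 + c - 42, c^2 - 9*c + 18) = c - 6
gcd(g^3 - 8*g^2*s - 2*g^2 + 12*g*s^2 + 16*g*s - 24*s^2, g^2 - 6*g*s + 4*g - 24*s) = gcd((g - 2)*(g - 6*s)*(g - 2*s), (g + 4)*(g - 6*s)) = -g + 6*s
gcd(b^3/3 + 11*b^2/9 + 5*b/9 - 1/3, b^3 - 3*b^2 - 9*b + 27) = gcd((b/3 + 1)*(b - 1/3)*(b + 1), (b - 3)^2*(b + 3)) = b + 3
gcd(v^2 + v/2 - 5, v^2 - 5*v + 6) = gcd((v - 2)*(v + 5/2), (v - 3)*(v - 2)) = v - 2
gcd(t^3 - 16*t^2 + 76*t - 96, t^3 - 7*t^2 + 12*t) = 1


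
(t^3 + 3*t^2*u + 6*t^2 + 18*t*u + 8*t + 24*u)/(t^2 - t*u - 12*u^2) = (t^2 + 6*t + 8)/(t - 4*u)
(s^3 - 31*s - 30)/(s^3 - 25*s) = (s^2 - 5*s - 6)/(s*(s - 5))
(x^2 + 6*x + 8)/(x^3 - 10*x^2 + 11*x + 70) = (x + 4)/(x^2 - 12*x + 35)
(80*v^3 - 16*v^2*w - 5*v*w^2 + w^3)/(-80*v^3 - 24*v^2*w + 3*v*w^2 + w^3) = (-4*v + w)/(4*v + w)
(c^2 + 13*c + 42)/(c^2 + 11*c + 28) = (c + 6)/(c + 4)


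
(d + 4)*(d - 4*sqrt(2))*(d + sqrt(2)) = d^3 - 3*sqrt(2)*d^2 + 4*d^2 - 12*sqrt(2)*d - 8*d - 32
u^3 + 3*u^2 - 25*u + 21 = (u - 3)*(u - 1)*(u + 7)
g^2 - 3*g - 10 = (g - 5)*(g + 2)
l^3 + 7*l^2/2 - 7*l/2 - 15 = (l - 2)*(l + 5/2)*(l + 3)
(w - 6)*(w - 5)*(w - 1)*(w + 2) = w^4 - 10*w^3 + 17*w^2 + 52*w - 60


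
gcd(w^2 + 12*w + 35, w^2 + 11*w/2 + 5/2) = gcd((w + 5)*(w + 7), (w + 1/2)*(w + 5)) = w + 5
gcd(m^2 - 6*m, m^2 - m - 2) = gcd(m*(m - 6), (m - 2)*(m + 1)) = 1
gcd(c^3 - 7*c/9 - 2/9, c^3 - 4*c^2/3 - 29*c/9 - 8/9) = c + 1/3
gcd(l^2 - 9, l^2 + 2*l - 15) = l - 3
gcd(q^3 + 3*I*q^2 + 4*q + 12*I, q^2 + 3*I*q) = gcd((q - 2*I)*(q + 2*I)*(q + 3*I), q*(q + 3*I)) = q + 3*I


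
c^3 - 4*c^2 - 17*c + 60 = (c - 5)*(c - 3)*(c + 4)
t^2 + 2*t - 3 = (t - 1)*(t + 3)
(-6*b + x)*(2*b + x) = -12*b^2 - 4*b*x + x^2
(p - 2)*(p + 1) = p^2 - p - 2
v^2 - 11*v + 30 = (v - 6)*(v - 5)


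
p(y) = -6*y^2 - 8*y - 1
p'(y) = -12*y - 8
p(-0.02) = -0.84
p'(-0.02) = -7.76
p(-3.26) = -38.69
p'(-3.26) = 31.12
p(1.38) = -23.47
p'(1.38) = -24.56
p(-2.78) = -25.13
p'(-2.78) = 25.36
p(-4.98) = -109.96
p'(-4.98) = 51.76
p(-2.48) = -18.06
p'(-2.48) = 21.76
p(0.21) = -2.94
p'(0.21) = -10.52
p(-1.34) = -1.05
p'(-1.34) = 8.08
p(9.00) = -559.00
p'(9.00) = -116.00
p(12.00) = -961.00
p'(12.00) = -152.00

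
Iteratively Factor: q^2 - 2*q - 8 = (q - 4)*(q + 2)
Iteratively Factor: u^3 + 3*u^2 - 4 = (u - 1)*(u^2 + 4*u + 4) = (u - 1)*(u + 2)*(u + 2)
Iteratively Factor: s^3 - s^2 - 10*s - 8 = (s + 2)*(s^2 - 3*s - 4) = (s - 4)*(s + 2)*(s + 1)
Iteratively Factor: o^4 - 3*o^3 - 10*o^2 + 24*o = (o)*(o^3 - 3*o^2 - 10*o + 24) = o*(o - 2)*(o^2 - o - 12) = o*(o - 2)*(o + 3)*(o - 4)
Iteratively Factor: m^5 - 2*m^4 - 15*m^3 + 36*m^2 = (m)*(m^4 - 2*m^3 - 15*m^2 + 36*m) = m*(m - 3)*(m^3 + m^2 - 12*m) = m^2*(m - 3)*(m^2 + m - 12) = m^2*(m - 3)*(m + 4)*(m - 3)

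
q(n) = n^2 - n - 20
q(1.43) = -19.39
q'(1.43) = 1.86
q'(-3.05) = -7.10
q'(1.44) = 1.88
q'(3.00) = 5.00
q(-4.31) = 2.89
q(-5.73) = 18.56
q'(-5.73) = -12.46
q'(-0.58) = -2.16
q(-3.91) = -0.80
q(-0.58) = -19.08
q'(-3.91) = -8.82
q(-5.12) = 11.33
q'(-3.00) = -7.00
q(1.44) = -19.37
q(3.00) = -14.00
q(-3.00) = -8.00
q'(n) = 2*n - 1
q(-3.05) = -7.65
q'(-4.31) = -9.62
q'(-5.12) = -11.24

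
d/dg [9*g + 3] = 9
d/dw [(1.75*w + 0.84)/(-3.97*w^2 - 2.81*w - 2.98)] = (6.9475*w^2 + 6.6696*w - 2.8546)/(15.7609*w^4 + 22.3114*w^3 + 31.5573*w^2 + 16.7476*w + 8.8804)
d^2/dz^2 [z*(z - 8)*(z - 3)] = 6*z - 22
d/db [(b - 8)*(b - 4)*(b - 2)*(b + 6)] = 4*b^3 - 24*b^2 - 56*b + 272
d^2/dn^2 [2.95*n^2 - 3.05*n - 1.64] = 5.90000000000000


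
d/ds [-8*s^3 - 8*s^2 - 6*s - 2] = -24*s^2 - 16*s - 6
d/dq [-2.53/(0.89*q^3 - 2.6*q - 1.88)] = (6.7551*q^2 - 6.578)/(-0.89*q^3 + 2.6*q + 1.88)^2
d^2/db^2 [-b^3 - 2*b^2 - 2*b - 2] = -6*b - 4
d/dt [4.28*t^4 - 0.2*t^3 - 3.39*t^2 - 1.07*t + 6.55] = 17.12*t^3 - 0.6*t^2 - 6.78*t - 1.07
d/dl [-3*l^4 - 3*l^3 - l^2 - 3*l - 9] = -12*l^3 - 9*l^2 - 2*l - 3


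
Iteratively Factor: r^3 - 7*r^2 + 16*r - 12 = (r - 2)*(r^2 - 5*r + 6) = (r - 3)*(r - 2)*(r - 2)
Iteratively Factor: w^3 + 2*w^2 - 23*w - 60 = (w + 3)*(w^2 - w - 20) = (w - 5)*(w + 3)*(w + 4)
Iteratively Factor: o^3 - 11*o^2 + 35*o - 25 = (o - 1)*(o^2 - 10*o + 25) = (o - 5)*(o - 1)*(o - 5)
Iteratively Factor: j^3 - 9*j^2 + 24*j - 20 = (j - 5)*(j^2 - 4*j + 4) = (j - 5)*(j - 2)*(j - 2)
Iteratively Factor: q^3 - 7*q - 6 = (q + 1)*(q^2 - q - 6) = (q - 3)*(q + 1)*(q + 2)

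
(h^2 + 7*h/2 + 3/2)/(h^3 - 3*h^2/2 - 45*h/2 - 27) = (2*h + 1)/(2*h^2 - 9*h - 18)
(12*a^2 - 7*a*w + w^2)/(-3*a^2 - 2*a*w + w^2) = (-4*a + w)/(a + w)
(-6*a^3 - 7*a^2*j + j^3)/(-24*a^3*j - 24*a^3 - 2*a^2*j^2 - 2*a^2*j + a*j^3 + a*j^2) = (6*a^3 + 7*a^2*j - j^3)/(a*(24*a^2*j + 24*a^2 + 2*a*j^2 + 2*a*j - j^3 - j^2))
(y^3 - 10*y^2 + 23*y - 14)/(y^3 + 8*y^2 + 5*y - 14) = (y^2 - 9*y + 14)/(y^2 + 9*y + 14)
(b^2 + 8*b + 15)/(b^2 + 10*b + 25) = (b + 3)/(b + 5)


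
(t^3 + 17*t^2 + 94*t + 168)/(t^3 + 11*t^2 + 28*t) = (t + 6)/t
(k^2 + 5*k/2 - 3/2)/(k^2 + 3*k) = (k - 1/2)/k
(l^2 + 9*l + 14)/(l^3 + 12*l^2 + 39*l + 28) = (l + 2)/(l^2 + 5*l + 4)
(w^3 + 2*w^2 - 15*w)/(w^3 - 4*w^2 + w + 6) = w*(w + 5)/(w^2 - w - 2)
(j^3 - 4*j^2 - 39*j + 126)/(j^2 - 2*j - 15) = (-j^3 + 4*j^2 + 39*j - 126)/(-j^2 + 2*j + 15)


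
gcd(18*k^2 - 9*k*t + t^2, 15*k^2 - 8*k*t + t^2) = -3*k + t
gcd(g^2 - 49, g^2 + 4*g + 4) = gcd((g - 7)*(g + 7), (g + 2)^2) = 1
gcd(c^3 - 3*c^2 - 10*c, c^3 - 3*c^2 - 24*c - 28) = c + 2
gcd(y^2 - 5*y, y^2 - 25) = y - 5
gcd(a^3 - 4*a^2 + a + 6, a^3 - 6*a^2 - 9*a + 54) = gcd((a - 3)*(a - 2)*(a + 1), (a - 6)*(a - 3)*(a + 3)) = a - 3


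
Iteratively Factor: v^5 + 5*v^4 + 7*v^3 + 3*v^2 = (v)*(v^4 + 5*v^3 + 7*v^2 + 3*v) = v*(v + 1)*(v^3 + 4*v^2 + 3*v) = v*(v + 1)*(v + 3)*(v^2 + v) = v^2*(v + 1)*(v + 3)*(v + 1)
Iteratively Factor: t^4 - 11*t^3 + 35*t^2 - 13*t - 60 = (t - 4)*(t^3 - 7*t^2 + 7*t + 15) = (t - 4)*(t + 1)*(t^2 - 8*t + 15) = (t - 4)*(t - 3)*(t + 1)*(t - 5)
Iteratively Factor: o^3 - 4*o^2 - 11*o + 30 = (o - 2)*(o^2 - 2*o - 15) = (o - 5)*(o - 2)*(o + 3)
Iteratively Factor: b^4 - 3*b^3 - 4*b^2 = (b - 4)*(b^3 + b^2) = (b - 4)*(b + 1)*(b^2) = b*(b - 4)*(b + 1)*(b)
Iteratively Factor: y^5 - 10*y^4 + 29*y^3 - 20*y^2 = (y - 4)*(y^4 - 6*y^3 + 5*y^2) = (y - 5)*(y - 4)*(y^3 - y^2) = (y - 5)*(y - 4)*(y - 1)*(y^2) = y*(y - 5)*(y - 4)*(y - 1)*(y)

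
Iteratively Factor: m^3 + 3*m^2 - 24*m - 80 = (m + 4)*(m^2 - m - 20) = (m - 5)*(m + 4)*(m + 4)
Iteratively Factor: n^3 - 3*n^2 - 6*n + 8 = (n - 4)*(n^2 + n - 2) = (n - 4)*(n - 1)*(n + 2)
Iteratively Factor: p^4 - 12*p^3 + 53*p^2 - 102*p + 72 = (p - 3)*(p^3 - 9*p^2 + 26*p - 24) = (p - 3)*(p - 2)*(p^2 - 7*p + 12) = (p - 4)*(p - 3)*(p - 2)*(p - 3)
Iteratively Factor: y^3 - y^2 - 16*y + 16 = (y - 4)*(y^2 + 3*y - 4) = (y - 4)*(y + 4)*(y - 1)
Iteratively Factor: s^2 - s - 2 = (s + 1)*(s - 2)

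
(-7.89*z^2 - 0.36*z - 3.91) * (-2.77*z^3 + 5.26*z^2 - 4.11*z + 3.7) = 21.8553*z^5 - 40.5042*z^4 + 41.365*z^3 - 48.28*z^2 + 14.7381*z - 14.467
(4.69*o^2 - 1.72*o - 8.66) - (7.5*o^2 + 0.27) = -2.81*o^2 - 1.72*o - 8.93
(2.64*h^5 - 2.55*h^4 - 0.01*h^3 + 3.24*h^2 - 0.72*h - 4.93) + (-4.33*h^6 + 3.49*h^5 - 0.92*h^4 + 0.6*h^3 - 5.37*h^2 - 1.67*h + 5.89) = -4.33*h^6 + 6.13*h^5 - 3.47*h^4 + 0.59*h^3 - 2.13*h^2 - 2.39*h + 0.96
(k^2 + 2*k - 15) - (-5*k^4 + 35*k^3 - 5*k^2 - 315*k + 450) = 5*k^4 - 35*k^3 + 6*k^2 + 317*k - 465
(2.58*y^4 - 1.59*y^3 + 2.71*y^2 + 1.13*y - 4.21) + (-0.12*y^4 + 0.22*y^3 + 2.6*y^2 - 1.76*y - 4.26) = 2.46*y^4 - 1.37*y^3 + 5.31*y^2 - 0.63*y - 8.47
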